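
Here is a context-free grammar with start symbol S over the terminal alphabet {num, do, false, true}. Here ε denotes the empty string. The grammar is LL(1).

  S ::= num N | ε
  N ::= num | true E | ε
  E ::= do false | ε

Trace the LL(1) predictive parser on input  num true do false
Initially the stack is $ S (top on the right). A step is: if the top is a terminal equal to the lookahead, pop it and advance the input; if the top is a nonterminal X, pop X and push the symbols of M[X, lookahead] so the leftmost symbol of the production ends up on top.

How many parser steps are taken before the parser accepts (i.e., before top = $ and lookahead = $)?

     Stack       Input                Action
  1  $ S         num true do false $  expand S ::= num N
  2  $ N num     num true do false $  match num
  3  $ N         true do false $      expand N ::= true E
  4  $ E true    true do false $      match true
  5  $ E         do false $           expand E ::= do false
  6  $ false do  do false $           match do
  7  $ false     false $              match false
Accept reached after 7 steps.

7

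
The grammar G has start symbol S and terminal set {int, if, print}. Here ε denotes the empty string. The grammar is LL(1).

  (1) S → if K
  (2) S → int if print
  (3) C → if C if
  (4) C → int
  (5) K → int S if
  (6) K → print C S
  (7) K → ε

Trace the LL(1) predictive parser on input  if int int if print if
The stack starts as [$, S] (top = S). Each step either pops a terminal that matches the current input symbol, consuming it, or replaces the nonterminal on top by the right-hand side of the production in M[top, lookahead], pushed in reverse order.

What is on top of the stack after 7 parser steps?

print

     Stack              Input                     Action
  1  $ S                if int int if print if $  expand S → if K
  2  $ K if             if int int if print if $  match if
  3  $ K                int int if print if $     expand K → int S if
  4  $ if S int         int int if print if $     match int
  5  $ if S             int if print if $         expand S → int if print
  6  $ if print if int  int if print if $         match int
  7  $ if print if      if print if $             match if
Stack after step 7: $ if print (top = print).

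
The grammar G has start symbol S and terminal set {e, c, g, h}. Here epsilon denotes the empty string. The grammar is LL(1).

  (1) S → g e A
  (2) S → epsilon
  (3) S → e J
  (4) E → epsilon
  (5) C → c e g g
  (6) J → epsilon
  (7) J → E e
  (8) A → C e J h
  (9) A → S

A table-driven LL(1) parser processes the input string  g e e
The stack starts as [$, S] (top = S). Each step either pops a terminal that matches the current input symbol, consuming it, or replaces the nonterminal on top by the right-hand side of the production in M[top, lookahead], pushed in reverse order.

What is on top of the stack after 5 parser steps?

     Stack    Input    Action
  1  $ S      g e e $  expand S → g e A
  2  $ A e g  g e e $  match g
  3  $ A e    e e $    match e
  4  $ A      e $      expand A → S
  5  $ S      e $      expand S → e J
Stack after step 5: $ J e (top = e).

e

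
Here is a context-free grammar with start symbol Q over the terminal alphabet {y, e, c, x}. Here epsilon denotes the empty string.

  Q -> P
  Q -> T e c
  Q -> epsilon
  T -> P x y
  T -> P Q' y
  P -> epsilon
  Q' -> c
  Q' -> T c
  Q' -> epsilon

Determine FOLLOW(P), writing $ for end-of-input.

FIRST(P): from P->epsilon we get {epsilon}. So FIRST(P) = {epsilon}.
FIRST(Q): from Q->P we get {epsilon}; from Q->T e c we get {c, x, y}; from Q->epsilon we get {epsilon}. So FIRST(Q) = {epsilon, c, x, y}.
FIRST(T): from T->P x y we get {x}; from T->P Q' y we get {c, x, y}. So FIRST(T) = {c, x, y}.
FIRST(Q'): from Q'->c we get {c}; from Q'->T c we get {c, x, y}; from Q'->epsilon we get {epsilon}. So FIRST(Q') = {epsilon, c, x, y}.
FOLLOW(Q) includes $ since Q is the start symbol.
FOLLOW(Q): Q appears on no right-hand side. Thus FOLLOW(Q) = {$}.
FOLLOW(T): in Q->T e c, T is followed by e c with FIRST {e}; in Q'->T c, T is followed by c with FIRST {c}. Thus FOLLOW(T) = {c, e}.
FOLLOW(P): in Q->P, the suffix after P is empty, so FOLLOW(P) ⊇ FOLLOW(Q) = {$}; in T->P x y, P is followed by x y with FIRST {x}; in T->P Q' y, P is followed by Q' y with FIRST {c, x, y}. Thus FOLLOW(P) = {$, c, x, y}.
FOLLOW(Q'): in T->P Q' y, Q' is followed by y with FIRST {y}. Thus FOLLOW(Q') = {y}.

{$, c, x, y}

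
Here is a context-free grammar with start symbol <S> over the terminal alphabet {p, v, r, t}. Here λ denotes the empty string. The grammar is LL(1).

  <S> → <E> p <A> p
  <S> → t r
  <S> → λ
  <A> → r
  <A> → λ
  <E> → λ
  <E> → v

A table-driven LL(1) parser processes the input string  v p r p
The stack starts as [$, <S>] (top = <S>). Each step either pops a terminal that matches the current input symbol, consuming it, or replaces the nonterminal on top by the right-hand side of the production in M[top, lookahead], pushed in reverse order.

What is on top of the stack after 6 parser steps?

step 1: stack=$ <S>  input=v p r p $  — expand <S> → <E> p <A> p
step 2: stack=$ p <A> p <E>  input=v p r p $  — expand <E> → v
step 3: stack=$ p <A> p v  input=v p r p $  — match v
step 4: stack=$ p <A> p  input=p r p $  — match p
step 5: stack=$ p <A>  input=r p $  — expand <A> → r
step 6: stack=$ p r  input=r p $  — match r
Stack after step 6: $ p (top = p).

p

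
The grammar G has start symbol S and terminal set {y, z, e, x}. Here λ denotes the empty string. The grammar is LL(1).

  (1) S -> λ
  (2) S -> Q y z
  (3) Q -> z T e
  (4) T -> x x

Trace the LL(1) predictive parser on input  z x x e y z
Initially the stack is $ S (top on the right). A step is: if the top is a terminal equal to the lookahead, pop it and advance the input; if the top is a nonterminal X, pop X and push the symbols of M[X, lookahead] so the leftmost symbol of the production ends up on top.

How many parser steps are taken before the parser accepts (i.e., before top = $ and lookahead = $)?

     Stack        Input          Action
  1  $ S          z x x e y z $  expand S -> Q y z
  2  $ z y Q      z x x e y z $  expand Q -> z T e
  3  $ z y e T z  z x x e y z $  match z
  4  $ z y e T    x x e y z $    expand T -> x x
  5  $ z y e x x  x x e y z $    match x
  6  $ z y e x    x e y z $      match x
  7  $ z y e      e y z $        match e
  8  $ z y        y z $          match y
  9  $ z          z $            match z
Accept reached after 9 steps.

9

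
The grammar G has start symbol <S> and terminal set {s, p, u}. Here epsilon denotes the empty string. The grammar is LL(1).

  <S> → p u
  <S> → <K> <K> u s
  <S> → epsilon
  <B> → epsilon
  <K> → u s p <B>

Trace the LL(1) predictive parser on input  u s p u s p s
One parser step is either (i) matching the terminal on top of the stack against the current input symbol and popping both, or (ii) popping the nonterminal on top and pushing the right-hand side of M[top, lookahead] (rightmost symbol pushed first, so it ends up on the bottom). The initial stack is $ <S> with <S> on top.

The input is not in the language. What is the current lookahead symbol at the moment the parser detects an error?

      Stack                Input            Action
   1  $ <S>                u s p u s p s $  expand <S> → <K> <K> u s
   2  $ s u <K> <K>        u s p u s p s $  expand <K> → u s p <B>
   3  $ s u <K> <B> p s u  u s p u s p s $  match u
   4  $ s u <K> <B> p s    s p u s p s $    match s
   5  $ s u <K> <B> p      p u s p s $      match p
   6  $ s u <K> <B>        u s p s $        expand <B> → epsilon
   7  $ s u <K>            u s p s $        expand <K> → u s p <B>
   8  $ s u <B> p s u      u s p s $        match u
   9  $ s u <B> p s        s p s $          match s
  10  $ s u <B> p          p s $            match p
  11  $ s u <B>            s $              error: M[<B>, s] is empty

s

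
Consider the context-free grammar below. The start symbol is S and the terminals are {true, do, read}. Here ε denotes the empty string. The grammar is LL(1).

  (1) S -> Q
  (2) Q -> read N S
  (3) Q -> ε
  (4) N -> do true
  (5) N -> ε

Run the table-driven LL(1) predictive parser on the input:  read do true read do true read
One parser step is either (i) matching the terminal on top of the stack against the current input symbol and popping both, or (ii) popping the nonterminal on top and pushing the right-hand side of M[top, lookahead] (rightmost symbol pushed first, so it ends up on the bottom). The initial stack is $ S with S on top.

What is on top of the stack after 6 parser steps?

S

step 1: stack=$ S  input=read do true read do true read $  — expand S -> Q
step 2: stack=$ Q  input=read do true read do true read $  — expand Q -> read N S
step 3: stack=$ S N read  input=read do true read do true read $  — match read
step 4: stack=$ S N  input=do true read do true read $  — expand N -> do true
step 5: stack=$ S true do  input=do true read do true read $  — match do
step 6: stack=$ S true  input=true read do true read $  — match true
Stack after step 6: $ S (top = S).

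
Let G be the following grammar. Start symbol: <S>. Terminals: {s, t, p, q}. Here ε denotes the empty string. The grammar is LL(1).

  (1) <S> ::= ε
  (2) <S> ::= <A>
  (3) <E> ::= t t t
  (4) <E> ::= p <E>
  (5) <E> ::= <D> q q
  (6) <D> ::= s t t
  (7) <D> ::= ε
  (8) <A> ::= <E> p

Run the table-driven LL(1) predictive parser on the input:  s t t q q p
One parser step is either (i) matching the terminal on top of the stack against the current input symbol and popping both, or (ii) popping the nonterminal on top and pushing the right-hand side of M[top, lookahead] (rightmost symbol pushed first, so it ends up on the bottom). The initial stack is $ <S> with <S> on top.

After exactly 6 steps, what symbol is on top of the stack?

step 1: stack=$ <S>  input=s t t q q p $  — expand <S> ::= <A>
step 2: stack=$ <A>  input=s t t q q p $  — expand <A> ::= <E> p
step 3: stack=$ p <E>  input=s t t q q p $  — expand <E> ::= <D> q q
step 4: stack=$ p q q <D>  input=s t t q q p $  — expand <D> ::= s t t
step 5: stack=$ p q q t t s  input=s t t q q p $  — match s
step 6: stack=$ p q q t t  input=t t q q p $  — match t
Stack after step 6: $ p q q t (top = t).

t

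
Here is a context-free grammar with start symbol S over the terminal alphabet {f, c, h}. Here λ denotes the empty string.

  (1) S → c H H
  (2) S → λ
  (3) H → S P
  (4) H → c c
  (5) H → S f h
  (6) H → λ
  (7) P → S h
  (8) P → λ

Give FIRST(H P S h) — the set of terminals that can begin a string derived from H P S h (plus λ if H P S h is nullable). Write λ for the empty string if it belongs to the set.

FIRST(S): from S→c H H we get {c}; from S→λ we get {λ}. So FIRST(S) = {λ, c}.
FIRST(P): from P→S h we get {c, h}; from P→λ we get {λ}. So FIRST(P) = {λ, c, h}.
FIRST(H): from H→S P we get {λ, c, h}; from H→c c we get {c}; from H→S f h we get {c, f}; from H→λ we get {λ}. So FIRST(H) = {λ, c, f, h}.
FIRST(H P S h): take FIRST of each symbol in turn, carrying on past any symbol whose FIRST contains λ; result {c, f, h}.

{c, f, h}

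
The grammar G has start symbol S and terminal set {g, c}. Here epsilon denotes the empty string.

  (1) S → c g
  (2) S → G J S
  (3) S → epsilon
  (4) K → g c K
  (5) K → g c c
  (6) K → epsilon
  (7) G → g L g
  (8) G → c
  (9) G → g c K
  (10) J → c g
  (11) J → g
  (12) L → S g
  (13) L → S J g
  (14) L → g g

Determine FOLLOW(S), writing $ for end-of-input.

{$, c, g}

FIRST(K): from K→g c K we get {g}; from K→g c c we get {g}; from K→epsilon we get {epsilon}. So FIRST(K) = {epsilon, g}.
FIRST(G): from G→g L g we get {g}; from G→c we get {c}; from G→g c K we get {g}. So FIRST(G) = {c, g}.
FIRST(J): from J→c g we get {c}; from J→g we get {g}. So FIRST(J) = {c, g}.
FIRST(S): from S→c g we get {c}; from S→G J S we get {c, g}; from S→epsilon we get {epsilon}. So FIRST(S) = {epsilon, c, g}.
FIRST(L): from L→S g we get {c, g}; from L→S J g we get {c, g}; from L→g g we get {g}. So FIRST(L) = {c, g}.
FOLLOW(S) includes $ since S is the start symbol.
FOLLOW(S): in S→G J S, the suffix after S is empty (adds nothing new); in L→S g, S is followed by g with FIRST {g}; in L→S J g, S is followed by J g with FIRST {c, g}. Thus FOLLOW(S) = {$, c, g}.
FOLLOW(G): in S→G J S, G is followed by J S with FIRST {c, g}. Thus FOLLOW(G) = {c, g}.
FOLLOW(K): in K→g c K, the suffix after K is empty (adds nothing new); in G→g c K, the suffix after K is empty, so FOLLOW(K) ⊇ FOLLOW(G) = {c, g}. Thus FOLLOW(K) = {c, g}.
FOLLOW(J): in S→G J S, J is followed by S with FIRST {epsilon, c, g}; in S→G J S, the suffix after J is nullable, so FOLLOW(J) ⊇ FOLLOW(S) = {$, c, g}; in L→S J g, J is followed by g with FIRST {g}. Thus FOLLOW(J) = {$, c, g}.
FOLLOW(L): in G→g L g, L is followed by g with FIRST {g}. Thus FOLLOW(L) = {g}.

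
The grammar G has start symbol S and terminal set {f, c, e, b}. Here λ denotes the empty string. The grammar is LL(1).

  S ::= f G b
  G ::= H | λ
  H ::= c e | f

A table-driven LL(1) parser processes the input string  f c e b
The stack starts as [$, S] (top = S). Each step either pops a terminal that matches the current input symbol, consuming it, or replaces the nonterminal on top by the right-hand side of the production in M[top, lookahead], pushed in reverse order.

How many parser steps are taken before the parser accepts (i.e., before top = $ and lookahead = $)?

step 1: stack=$ S  input=f c e b $  — expand S ::= f G b
step 2: stack=$ b G f  input=f c e b $  — match f
step 3: stack=$ b G  input=c e b $  — expand G ::= H
step 4: stack=$ b H  input=c e b $  — expand H ::= c e
step 5: stack=$ b e c  input=c e b $  — match c
step 6: stack=$ b e  input=e b $  — match e
step 7: stack=$ b  input=b $  — match b
Accept reached after 7 steps.

7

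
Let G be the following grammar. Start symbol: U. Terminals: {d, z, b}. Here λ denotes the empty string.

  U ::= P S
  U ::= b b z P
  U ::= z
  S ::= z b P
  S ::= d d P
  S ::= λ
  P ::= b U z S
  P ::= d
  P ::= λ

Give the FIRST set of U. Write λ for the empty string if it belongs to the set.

{λ, b, d, z}

FIRST(S) = {λ, d, z}
FIRST(P) = {λ, b, d}
FIRST(U) = {λ, b, d, z}  (via P S)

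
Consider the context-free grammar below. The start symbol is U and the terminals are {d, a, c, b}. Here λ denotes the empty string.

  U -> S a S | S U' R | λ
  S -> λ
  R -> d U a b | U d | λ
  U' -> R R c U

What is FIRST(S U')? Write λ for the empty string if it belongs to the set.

FIRST(S): from S->λ we get {λ}. So FIRST(S) = {λ}.
FIRST(U): from U->S a S we get {a}; from U->S U' R we get {a, c, d}; from U->λ we get {λ}. So FIRST(U) = {λ, a, c, d}.
FIRST(R): from R->d U a b we get {d}; from R->U d we get {a, c, d}; from R->λ we get {λ}. So FIRST(R) = {λ, a, c, d}.
FIRST(U'): from U'->R R c U we get {a, c, d}. So FIRST(U') = {a, c, d}.
FIRST(S U'): take FIRST of each symbol in turn, carrying on past any symbol whose FIRST contains λ; result {a, c, d}.

{a, c, d}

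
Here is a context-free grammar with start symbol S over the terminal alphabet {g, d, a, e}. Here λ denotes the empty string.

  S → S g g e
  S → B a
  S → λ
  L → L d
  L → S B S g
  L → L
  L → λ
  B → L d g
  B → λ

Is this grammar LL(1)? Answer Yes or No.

FIRST(S) = {λ, a, d, g}
FIRST(L) = {λ, a, d, g}
FIRST(B) = {λ, a, d, g}
FOLLOW(S) = {$, a, d, g}
FOLLOW(L) = {d}
FOLLOW(B) = {a, d, g}
Cell M[B, a] receives both B → L d g and B → λ — the grammar is not LL(1).

No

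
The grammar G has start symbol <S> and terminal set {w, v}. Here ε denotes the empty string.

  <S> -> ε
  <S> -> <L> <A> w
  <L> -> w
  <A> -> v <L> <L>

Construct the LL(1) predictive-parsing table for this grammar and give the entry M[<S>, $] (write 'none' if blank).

<S> -> ε

FIRST(<L>): from <L>->w we get {w}. So FIRST(<L>) = {w}.
FIRST(<A>): from <A>->v <L> <L> we get {v}. So FIRST(<A>) = {v}.
FIRST(<S>): from <S>->ε we get {ε}; from <S>-><L> <A> w we get {w}. So FIRST(<S>) = {ε, w}.
FOLLOW(<S>) includes $ since <S> is the start symbol.
FOLLOW(<S>): <S> appears on no right-hand side. Thus FOLLOW(<S>) = {$}.
For <S> -> ε: FIRST(ε) = {ε}, so it goes in M[<S>, t] for t ∈ {}; since ε ∈ FIRST, also for every t ∈ FOLLOW(<S>) = {$}.
For <S> -> <L> <A> w: FIRST(<L> <A> w) = {w}, so it goes in M[<S>, t] for t ∈ {w}.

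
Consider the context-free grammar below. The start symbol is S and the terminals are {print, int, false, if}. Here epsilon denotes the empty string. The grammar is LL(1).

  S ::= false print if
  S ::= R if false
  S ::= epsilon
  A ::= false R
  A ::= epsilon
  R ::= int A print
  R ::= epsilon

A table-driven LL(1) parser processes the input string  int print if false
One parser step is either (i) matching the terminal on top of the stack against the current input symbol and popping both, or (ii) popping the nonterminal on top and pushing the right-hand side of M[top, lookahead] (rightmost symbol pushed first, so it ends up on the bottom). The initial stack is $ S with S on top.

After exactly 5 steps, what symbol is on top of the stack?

step 1: stack=$ S  input=int print if false $  — expand S ::= R if false
step 2: stack=$ false if R  input=int print if false $  — expand R ::= int A print
step 3: stack=$ false if print A int  input=int print if false $  — match int
step 4: stack=$ false if print A  input=print if false $  — expand A ::= epsilon
step 5: stack=$ false if print  input=print if false $  — match print
Stack after step 5: $ false if (top = if).

if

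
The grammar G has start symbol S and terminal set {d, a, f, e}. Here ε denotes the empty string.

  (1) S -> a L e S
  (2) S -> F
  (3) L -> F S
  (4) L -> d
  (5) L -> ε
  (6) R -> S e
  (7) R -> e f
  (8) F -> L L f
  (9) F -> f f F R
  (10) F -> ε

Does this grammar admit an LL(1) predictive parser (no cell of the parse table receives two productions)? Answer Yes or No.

FIRST(S) = {ε, a, d, f}
FIRST(L) = {ε, a, d, f}
FIRST(R) = {a, d, e, f}
FIRST(F) = {ε, a, d, f}
FOLLOW(S) = {$, a, d, e, f}
FOLLOW(L) = {a, d, e, f}
FOLLOW(R) = {$, a, d, e, f}
FOLLOW(F) = {$, a, d, e, f}
Cell M[F, a] receives both F -> L L f and F -> ε — the grammar is not LL(1).

No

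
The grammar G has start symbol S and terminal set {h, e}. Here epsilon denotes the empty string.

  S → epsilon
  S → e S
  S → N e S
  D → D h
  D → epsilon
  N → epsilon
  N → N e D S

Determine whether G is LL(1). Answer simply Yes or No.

FIRST(S) = {epsilon, e}
FIRST(D) = {epsilon, h}
FIRST(N) = {epsilon, e}
FOLLOW(S) = {$, e}
FOLLOW(D) = {e, h}
FOLLOW(N) = {e}
Cell M[D, h] receives both D → D h and D → epsilon — the grammar is not LL(1).

No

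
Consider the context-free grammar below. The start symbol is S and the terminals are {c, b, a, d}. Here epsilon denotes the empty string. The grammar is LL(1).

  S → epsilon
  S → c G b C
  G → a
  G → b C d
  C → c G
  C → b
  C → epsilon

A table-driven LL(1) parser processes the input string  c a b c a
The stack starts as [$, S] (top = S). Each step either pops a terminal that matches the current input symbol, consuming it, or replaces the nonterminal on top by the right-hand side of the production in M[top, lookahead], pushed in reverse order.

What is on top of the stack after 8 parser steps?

a

     Stack      Input        Action
  1  $ S        c a b c a $  expand S → c G b C
  2  $ C b G c  c a b c a $  match c
  3  $ C b G    a b c a $    expand G → a
  4  $ C b a    a b c a $    match a
  5  $ C b      b c a $      match b
  6  $ C        c a $        expand C → c G
  7  $ G c      c a $        match c
  8  $ G        a $          expand G → a
Stack after step 8: $ a (top = a).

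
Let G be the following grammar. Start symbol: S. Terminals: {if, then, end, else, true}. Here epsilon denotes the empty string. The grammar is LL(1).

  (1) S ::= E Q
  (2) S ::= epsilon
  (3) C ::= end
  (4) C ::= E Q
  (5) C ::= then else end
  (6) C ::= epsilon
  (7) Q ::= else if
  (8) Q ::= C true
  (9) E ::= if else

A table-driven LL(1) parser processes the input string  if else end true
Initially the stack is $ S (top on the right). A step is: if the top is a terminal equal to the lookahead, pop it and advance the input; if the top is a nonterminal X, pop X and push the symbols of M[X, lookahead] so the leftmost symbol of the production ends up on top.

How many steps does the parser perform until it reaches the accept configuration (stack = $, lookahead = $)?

step 1: stack=$ S  input=if else end true $  — expand S ::= E Q
step 2: stack=$ Q E  input=if else end true $  — expand E ::= if else
step 3: stack=$ Q else if  input=if else end true $  — match if
step 4: stack=$ Q else  input=else end true $  — match else
step 5: stack=$ Q  input=end true $  — expand Q ::= C true
step 6: stack=$ true C  input=end true $  — expand C ::= end
step 7: stack=$ true end  input=end true $  — match end
step 8: stack=$ true  input=true $  — match true
Accept reached after 8 steps.

8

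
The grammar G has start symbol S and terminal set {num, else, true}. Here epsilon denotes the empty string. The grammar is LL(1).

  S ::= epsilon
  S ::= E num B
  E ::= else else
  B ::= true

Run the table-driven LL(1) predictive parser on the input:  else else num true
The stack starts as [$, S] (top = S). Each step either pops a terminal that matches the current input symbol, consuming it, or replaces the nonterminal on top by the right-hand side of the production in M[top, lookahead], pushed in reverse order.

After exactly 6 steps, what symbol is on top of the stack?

     Stack              Input                 Action
  1  $ S                else else num true $  expand S ::= E num B
  2  $ B num E          else else num true $  expand E ::= else else
  3  $ B num else else  else else num true $  match else
  4  $ B num else       else num true $       match else
  5  $ B num            num true $            match num
  6  $ B                true $                expand B ::= true
Stack after step 6: $ true (top = true).

true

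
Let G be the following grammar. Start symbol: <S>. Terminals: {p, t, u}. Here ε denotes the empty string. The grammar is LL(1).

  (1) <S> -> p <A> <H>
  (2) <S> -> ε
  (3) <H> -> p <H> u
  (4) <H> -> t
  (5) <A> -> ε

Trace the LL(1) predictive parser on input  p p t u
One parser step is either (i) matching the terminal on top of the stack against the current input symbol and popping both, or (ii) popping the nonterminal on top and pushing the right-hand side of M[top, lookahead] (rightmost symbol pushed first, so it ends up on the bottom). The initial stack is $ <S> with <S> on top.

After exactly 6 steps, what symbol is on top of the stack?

step 1: stack=$ <S>  input=p p t u $  — expand <S> -> p <A> <H>
step 2: stack=$ <H> <A> p  input=p p t u $  — match p
step 3: stack=$ <H> <A>  input=p t u $  — expand <A> -> ε
step 4: stack=$ <H>  input=p t u $  — expand <H> -> p <H> u
step 5: stack=$ u <H> p  input=p t u $  — match p
step 6: stack=$ u <H>  input=t u $  — expand <H> -> t
Stack after step 6: $ u t (top = t).

t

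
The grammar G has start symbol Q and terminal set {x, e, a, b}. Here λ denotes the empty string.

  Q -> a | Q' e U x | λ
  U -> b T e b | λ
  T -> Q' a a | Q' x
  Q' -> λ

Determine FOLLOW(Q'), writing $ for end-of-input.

{a, e, x}

FIRST(U) = {λ, b}
FIRST(Q') = {λ}
FIRST(Q) = {λ, a, e}  (via Q' e U x)
FIRST(T) = {a, x}  (via Q' a a, Q' x)
FOLLOW(Q) includes $ since Q is the start symbol.
FOLLOW(Q): Q appears on no right-hand side. Thus FOLLOW(Q) = {$}.
FOLLOW(U): in Q->Q' e U x, U is followed by x with FIRST {x}. Thus FOLLOW(U) = {x}.
FOLLOW(T): in U->b T e b, T is followed by e b with FIRST {e}. Thus FOLLOW(T) = {e}.
FOLLOW(Q'): in Q->Q' e U x, Q' is followed by e U x with FIRST {e}; in T->Q' a a, Q' is followed by a a with FIRST {a}; in T->Q' x, Q' is followed by x with FIRST {x}. Thus FOLLOW(Q') = {a, e, x}.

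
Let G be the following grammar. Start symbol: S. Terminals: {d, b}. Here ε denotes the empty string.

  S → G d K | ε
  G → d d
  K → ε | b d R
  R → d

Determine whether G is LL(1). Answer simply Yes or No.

Yes

FIRST(S) = {ε, d}
FIRST(G) = {d}
FIRST(K) = {ε, b}
FIRST(R) = {d}
FOLLOW(S) = {$}
FOLLOW(G) = {d}
FOLLOW(K) = {$}
FOLLOW(R) = {$}
Each cell of M receives at most one production.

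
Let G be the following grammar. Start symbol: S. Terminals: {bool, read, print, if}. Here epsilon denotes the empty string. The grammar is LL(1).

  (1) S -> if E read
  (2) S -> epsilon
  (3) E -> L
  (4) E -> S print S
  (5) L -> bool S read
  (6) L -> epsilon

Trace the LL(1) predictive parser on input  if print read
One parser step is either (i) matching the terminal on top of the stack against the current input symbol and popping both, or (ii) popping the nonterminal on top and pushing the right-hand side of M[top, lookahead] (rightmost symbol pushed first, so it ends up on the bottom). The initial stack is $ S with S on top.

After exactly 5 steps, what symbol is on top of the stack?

     Stack             Input            Action
  1  $ S               if print read $  expand S -> if E read
  2  $ read E if       if print read $  match if
  3  $ read E          print read $     expand E -> S print S
  4  $ read S print S  print read $     expand S -> epsilon
  5  $ read S print    print read $     match print
Stack after step 5: $ read S (top = S).

S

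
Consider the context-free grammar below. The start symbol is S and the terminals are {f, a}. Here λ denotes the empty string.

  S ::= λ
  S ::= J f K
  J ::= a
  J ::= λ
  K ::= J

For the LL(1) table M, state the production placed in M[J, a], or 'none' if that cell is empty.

J ::= a

FIRST(J): from J::=a we get {a}; from J::=λ we get {λ}. So FIRST(J) = {λ, a}.
FIRST(S): from S::=λ we get {λ}; from S::=J f K we get {a, f}. So FIRST(S) = {λ, a, f}.
FIRST(K): from K::=J we get {λ, a}. So FIRST(K) = {λ, a}.
FOLLOW(S) includes $ since S is the start symbol.
FOLLOW(K): in S::=J f K, the suffix after K is empty, so FOLLOW(K) ⊇ FOLLOW(S) = {$}. Thus FOLLOW(K) = {$}.
FOLLOW(J): in S::=J f K, J is followed by f K with FIRST {f}; in K::=J, the suffix after J is empty, so FOLLOW(J) ⊇ FOLLOW(K) = {$}. Thus FOLLOW(J) = {$, f}.
For J ::= a: FIRST(a) = {a}, so it goes in M[J, t] for t ∈ {a}.
For J ::= λ: FIRST(λ) = {λ}, so it goes in M[J, t] for t ∈ {}; since λ ∈ FIRST, also for every t ∈ FOLLOW(J) = {$, f}.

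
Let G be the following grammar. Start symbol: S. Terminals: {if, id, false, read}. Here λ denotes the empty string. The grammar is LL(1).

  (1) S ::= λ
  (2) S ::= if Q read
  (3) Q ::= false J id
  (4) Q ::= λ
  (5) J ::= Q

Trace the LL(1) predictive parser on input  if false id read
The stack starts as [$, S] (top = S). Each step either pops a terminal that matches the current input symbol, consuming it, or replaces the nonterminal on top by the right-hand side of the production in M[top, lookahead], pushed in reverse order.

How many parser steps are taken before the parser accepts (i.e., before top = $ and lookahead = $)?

     Stack              Input               Action
  1  $ S                if false id read $  expand S ::= if Q read
  2  $ read Q if        if false id read $  match if
  3  $ read Q           false id read $     expand Q ::= false J id
  4  $ read id J false  false id read $     match false
  5  $ read id J        id read $           expand J ::= Q
  6  $ read id Q        id read $           expand Q ::= λ
  7  $ read id          id read $           match id
  8  $ read             read $              match read
Accept reached after 8 steps.

8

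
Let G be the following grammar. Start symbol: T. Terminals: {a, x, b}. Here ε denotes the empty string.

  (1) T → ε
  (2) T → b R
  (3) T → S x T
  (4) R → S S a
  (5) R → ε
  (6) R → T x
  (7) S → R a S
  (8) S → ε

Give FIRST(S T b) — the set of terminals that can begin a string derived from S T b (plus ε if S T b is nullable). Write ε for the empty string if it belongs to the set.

FIRST(T): from T→ε we get {ε}; from T→b R we get {b}; from T→S x T we get {a, b, x}. So FIRST(T) = {ε, a, b, x}.
FIRST(R): from R→S S a we get {a, b, x}; from R→ε we get {ε}; from R→T x we get {a, b, x}. So FIRST(R) = {ε, a, b, x}.
FIRST(S): from S→R a S we get {a, b, x}; from S→ε we get {ε}. So FIRST(S) = {ε, a, b, x}.
FIRST(S T b): take FIRST of each symbol in turn, carrying on past any symbol whose FIRST contains ε; result {a, b, x}.

{a, b, x}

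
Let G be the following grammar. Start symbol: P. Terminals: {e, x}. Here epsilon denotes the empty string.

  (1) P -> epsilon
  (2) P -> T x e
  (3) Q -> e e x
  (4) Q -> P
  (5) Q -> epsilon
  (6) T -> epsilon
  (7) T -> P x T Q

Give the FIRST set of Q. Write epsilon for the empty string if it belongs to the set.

{epsilon, e, x}

FIRST(P) = {epsilon, x}  (via T x e)
FIRST(Q) = {epsilon, e, x}  (via P)
FIRST(T) = {epsilon, x}  (via P x T Q)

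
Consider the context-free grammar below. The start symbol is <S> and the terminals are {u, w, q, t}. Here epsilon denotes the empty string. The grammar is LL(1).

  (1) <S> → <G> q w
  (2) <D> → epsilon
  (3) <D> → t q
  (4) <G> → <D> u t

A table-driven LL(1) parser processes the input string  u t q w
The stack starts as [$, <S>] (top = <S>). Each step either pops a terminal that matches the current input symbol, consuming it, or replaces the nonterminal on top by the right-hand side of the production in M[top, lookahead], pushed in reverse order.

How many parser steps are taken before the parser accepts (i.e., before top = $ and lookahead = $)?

7

step 1: stack=$ <S>  input=u t q w $  — expand <S> → <G> q w
step 2: stack=$ w q <G>  input=u t q w $  — expand <G> → <D> u t
step 3: stack=$ w q t u <D>  input=u t q w $  — expand <D> → epsilon
step 4: stack=$ w q t u  input=u t q w $  — match u
step 5: stack=$ w q t  input=t q w $  — match t
step 6: stack=$ w q  input=q w $  — match q
step 7: stack=$ w  input=w $  — match w
Accept reached after 7 steps.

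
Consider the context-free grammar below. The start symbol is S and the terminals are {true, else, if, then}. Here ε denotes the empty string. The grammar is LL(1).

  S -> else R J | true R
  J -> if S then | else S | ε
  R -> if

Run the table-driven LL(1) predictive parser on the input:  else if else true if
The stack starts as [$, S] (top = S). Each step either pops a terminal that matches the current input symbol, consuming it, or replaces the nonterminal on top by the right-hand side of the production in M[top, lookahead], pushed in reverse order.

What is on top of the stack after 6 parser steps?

S

     Stack       Input                   Action
  1  $ S         else if else true if $  expand S -> else R J
  2  $ J R else  else if else true if $  match else
  3  $ J R       if else true if $       expand R -> if
  4  $ J if      if else true if $       match if
  5  $ J         else true if $          expand J -> else S
  6  $ S else    else true if $          match else
Stack after step 6: $ S (top = S).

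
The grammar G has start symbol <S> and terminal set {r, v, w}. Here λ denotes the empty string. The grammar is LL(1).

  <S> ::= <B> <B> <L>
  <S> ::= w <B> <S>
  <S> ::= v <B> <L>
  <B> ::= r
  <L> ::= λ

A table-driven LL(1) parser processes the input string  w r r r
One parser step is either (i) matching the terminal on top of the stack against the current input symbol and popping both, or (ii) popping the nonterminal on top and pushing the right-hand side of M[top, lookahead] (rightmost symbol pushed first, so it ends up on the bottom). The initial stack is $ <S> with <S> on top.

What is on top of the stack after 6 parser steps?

     Stack          Input      Action
  1  $ <S>          w r r r $  expand <S> ::= w <B> <S>
  2  $ <S> <B> w    w r r r $  match w
  3  $ <S> <B>      r r r $    expand <B> ::= r
  4  $ <S> r        r r r $    match r
  5  $ <S>          r r $      expand <S> ::= <B> <B> <L>
  6  $ <L> <B> <B>  r r $      expand <B> ::= r
Stack after step 6: $ <L> <B> r (top = r).

r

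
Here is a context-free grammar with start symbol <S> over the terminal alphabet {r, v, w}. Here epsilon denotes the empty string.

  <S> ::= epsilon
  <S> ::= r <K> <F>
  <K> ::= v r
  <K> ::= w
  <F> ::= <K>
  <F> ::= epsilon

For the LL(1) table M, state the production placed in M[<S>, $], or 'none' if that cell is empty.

FIRST(<S>) = {epsilon, r}
FIRST(<K>) = {v, w}
FIRST(<F>) = {epsilon, v, w}  (via <K>)
FOLLOW(<S>) includes $ since <S> is the start symbol.
FOLLOW(<S>): <S> appears on no right-hand side. Thus FOLLOW(<S>) = {$}.
For <S> ::= epsilon: FIRST(epsilon) = {epsilon}, so it goes in M[<S>, t] for t ∈ {}; since epsilon ∈ FIRST, also for every t ∈ FOLLOW(<S>) = {$}.
For <S> ::= r <K> <F>: FIRST(r <K> <F>) = {r}, so it goes in M[<S>, t] for t ∈ {r}.

<S> ::= epsilon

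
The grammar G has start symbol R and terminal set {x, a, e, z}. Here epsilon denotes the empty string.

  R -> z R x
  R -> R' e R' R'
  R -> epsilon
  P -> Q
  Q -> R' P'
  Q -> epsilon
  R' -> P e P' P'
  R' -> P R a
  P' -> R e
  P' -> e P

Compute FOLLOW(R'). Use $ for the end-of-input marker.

FIRST(R): from R->z R x we get {z}; from R->R' e R' R' we get {a, e, z}; from R->epsilon we get {epsilon}. So FIRST(R) = {epsilon, a, e, z}.
FIRST(P'): from P'->R e we get {a, e, z}; from P'->e P we get {e}. So FIRST(P') = {a, e, z}.
FIRST(P): from P->Q we get {epsilon, a, e, z}. So FIRST(P) = {epsilon, a, e, z}.
FIRST(R'): from R'->P e P' P' we get {a, e, z}; from R'->P R a we get {a, e, z}. So FIRST(R') = {a, e, z}.
FIRST(Q): from Q->R' P' we get {a, e, z}; from Q->epsilon we get {epsilon}. So FIRST(Q) = {epsilon, a, e, z}.
FOLLOW(R) includes $ since R is the start symbol.
FOLLOW(R): in R->z R x, R is followed by x with FIRST {x}; in R'->P R a, R is followed by a with FIRST {a}; in P'->R e, R is followed by e with FIRST {e}. Thus FOLLOW(R) = {$, a, e, x}.
FOLLOW(R'): in R->R' e R' R' (occurrence 1), R' is followed by e R' R' with FIRST {e}; in R->R' e R' R' (occurrence 2), R' is followed by R' with FIRST {a, e, z}; in R->R' e R' R' (occurrence 3), the suffix after R' is empty, so FOLLOW(R') ⊇ FOLLOW(R) = {$, a, e, x}; in Q->R' P', R' is followed by P' with FIRST {a, e, z}. Thus FOLLOW(R') = {$, a, e, x, z}.
FOLLOW(P): in R'->P e P' P', P is followed by e P' P' with FIRST {e}; in R'->P R a, P is followed by R a with FIRST {a, e, z}; in P'->e P, the suffix after P is empty, so FOLLOW(P) ⊇ FOLLOW(P') = {$, a, e, x, z}. Thus FOLLOW(P) = {$, a, e, x, z}.
FOLLOW(Q): in P->Q, the suffix after Q is empty, so FOLLOW(Q) ⊇ FOLLOW(P) = {$, a, e, x, z}. Thus FOLLOW(Q) = {$, a, e, x, z}.
FOLLOW(P'): in Q->R' P', the suffix after P' is empty, so FOLLOW(P') ⊇ FOLLOW(Q) = {$, a, e, x, z}; in R'->P e P' P' (occurrence 1), P' is followed by P' with FIRST {a, e, z}; in R'->P e P' P' (occurrence 2), the suffix after P' is empty, so FOLLOW(P') ⊇ FOLLOW(R') = {$, a, e, x, z}. Thus FOLLOW(P') = {$, a, e, x, z}.

{$, a, e, x, z}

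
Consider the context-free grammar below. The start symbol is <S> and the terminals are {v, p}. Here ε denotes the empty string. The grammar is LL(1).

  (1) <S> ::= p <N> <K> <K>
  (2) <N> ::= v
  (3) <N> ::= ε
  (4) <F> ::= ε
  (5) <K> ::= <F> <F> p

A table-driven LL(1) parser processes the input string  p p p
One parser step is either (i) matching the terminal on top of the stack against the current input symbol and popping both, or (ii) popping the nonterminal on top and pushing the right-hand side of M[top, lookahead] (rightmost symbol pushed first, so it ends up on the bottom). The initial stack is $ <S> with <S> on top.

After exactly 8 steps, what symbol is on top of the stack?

     Stack            Input    Action
  1  $ <S>            p p p $  expand <S> ::= p <N> <K> <K>
  2  $ <K> <K> <N> p  p p p $  match p
  3  $ <K> <K> <N>    p p $    expand <N> ::= ε
  4  $ <K> <K>        p p $    expand <K> ::= <F> <F> p
  5  $ <K> p <F> <F>  p p $    expand <F> ::= ε
  6  $ <K> p <F>      p p $    expand <F> ::= ε
  7  $ <K> p          p p $    match p
  8  $ <K>            p $      expand <K> ::= <F> <F> p
Stack after step 8: $ p <F> <F> (top = <F>).

<F>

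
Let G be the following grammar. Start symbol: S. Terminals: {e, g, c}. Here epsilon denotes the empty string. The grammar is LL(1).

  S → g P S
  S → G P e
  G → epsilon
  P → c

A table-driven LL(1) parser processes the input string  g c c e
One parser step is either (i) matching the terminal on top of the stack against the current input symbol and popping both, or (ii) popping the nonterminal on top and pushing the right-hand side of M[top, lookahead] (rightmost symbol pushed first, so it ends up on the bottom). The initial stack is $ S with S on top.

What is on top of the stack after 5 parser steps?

     Stack    Input      Action
  1  $ S      g c c e $  expand S → g P S
  2  $ S P g  g c c e $  match g
  3  $ S P    c c e $    expand P → c
  4  $ S c    c c e $    match c
  5  $ S      c e $      expand S → G P e
Stack after step 5: $ e P G (top = G).

G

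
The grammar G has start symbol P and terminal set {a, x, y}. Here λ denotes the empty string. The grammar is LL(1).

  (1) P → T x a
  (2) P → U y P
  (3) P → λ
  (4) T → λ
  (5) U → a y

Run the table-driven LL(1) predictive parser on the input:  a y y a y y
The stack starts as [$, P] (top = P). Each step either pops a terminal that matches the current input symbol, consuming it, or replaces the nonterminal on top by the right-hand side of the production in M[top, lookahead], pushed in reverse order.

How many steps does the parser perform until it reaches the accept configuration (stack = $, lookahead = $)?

11

      Stack      Input          Action
   1  $ P        a y y a y y $  expand P → U y P
   2  $ P y U    a y y a y y $  expand U → a y
   3  $ P y y a  a y y a y y $  match a
   4  $ P y y    y y a y y $    match y
   5  $ P y      y a y y $      match y
   6  $ P        a y y $        expand P → U y P
   7  $ P y U    a y y $        expand U → a y
   8  $ P y y a  a y y $        match a
   9  $ P y y    y y $          match y
  10  $ P y      y $            match y
  11  $ P        $              expand P → λ
Accept reached after 11 steps.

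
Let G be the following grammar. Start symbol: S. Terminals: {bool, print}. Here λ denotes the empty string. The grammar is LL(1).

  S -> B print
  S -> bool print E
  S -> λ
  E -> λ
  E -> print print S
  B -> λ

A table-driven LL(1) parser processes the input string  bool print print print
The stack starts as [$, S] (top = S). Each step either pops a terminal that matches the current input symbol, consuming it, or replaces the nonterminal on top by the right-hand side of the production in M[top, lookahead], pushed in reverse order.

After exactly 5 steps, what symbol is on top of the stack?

     Stack            Input                     Action
  1  $ S              bool print print print $  expand S -> bool print E
  2  $ E print bool   bool print print print $  match bool
  3  $ E print        print print print $       match print
  4  $ E              print print $             expand E -> print print S
  5  $ S print print  print print $             match print
Stack after step 5: $ S print (top = print).

print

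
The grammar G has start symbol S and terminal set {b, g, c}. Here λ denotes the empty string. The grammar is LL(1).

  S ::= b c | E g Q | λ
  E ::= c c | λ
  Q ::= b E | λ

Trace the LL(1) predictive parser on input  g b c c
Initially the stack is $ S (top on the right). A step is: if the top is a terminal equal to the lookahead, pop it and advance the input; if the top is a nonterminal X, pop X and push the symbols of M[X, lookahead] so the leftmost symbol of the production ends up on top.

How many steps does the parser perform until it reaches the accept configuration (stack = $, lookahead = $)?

8

step 1: stack=$ S  input=g b c c $  — expand S ::= E g Q
step 2: stack=$ Q g E  input=g b c c $  — expand E ::= λ
step 3: stack=$ Q g  input=g b c c $  — match g
step 4: stack=$ Q  input=b c c $  — expand Q ::= b E
step 5: stack=$ E b  input=b c c $  — match b
step 6: stack=$ E  input=c c $  — expand E ::= c c
step 7: stack=$ c c  input=c c $  — match c
step 8: stack=$ c  input=c $  — match c
Accept reached after 8 steps.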